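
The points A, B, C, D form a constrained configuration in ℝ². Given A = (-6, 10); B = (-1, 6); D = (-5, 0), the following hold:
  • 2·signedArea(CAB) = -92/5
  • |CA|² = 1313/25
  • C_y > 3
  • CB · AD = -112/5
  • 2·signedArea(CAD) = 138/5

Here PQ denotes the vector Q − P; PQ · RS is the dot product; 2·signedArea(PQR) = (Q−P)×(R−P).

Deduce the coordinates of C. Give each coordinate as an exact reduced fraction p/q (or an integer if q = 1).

1. C_x = -13/5  [2·signedArea(CAD) = 138/5 ∩ 2·signedArea(CAB) = -92/5]
2. C_y = 18/5  [2·signedArea(CAD) = 138/5 ∩ 2·signedArea(CAB) = -92/5]
   → C = (-13/5, 18/5)

C = (-13/5, 18/5)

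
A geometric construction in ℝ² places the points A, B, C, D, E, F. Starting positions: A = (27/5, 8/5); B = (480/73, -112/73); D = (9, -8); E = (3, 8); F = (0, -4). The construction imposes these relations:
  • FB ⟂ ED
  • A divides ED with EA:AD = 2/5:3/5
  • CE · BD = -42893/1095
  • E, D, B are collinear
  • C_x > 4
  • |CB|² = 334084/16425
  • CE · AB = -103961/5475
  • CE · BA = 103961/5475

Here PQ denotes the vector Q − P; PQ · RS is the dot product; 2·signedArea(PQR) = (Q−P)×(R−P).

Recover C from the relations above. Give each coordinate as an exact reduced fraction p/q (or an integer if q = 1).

1. C_x = 1822/365  [line -177/73·x + 472/73·y + -5782/1095 = 0 ∩ |CB|² = 334084/16425]
2. C_y = 2944/1095  [line -177/73·x + 472/73·y + -5782/1095 = 0 ∩ |CB|² = 334084/16425]
   → C = (1822/365, 2944/1095)

C = (1822/365, 2944/1095)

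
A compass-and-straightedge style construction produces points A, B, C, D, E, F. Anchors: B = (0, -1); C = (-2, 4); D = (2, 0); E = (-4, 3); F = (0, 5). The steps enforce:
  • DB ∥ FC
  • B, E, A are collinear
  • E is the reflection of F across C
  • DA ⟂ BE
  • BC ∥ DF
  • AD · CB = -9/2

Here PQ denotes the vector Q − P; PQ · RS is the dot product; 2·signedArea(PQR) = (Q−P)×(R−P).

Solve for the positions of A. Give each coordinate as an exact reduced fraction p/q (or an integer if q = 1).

A = (1/2, -3/2)

1. A_x = 1/2  [B, E, A are collinear ∩ DA ⟂ BE]
2. A_y = -3/2  [B, E, A are collinear ∩ DA ⟂ BE]
   → A = (1/2, -3/2)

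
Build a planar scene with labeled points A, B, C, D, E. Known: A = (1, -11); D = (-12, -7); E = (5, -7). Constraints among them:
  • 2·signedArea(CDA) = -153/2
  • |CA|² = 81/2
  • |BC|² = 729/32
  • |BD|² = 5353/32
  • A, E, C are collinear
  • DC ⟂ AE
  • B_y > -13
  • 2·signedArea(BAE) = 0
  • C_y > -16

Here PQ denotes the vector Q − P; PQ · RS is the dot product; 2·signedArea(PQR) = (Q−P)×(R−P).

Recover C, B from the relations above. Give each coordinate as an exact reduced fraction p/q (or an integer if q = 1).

1. C_x = -7/2  [A, E, C are collinear ∩ DC ⟂ AE]
2. C_y = -31/2  [A, E, C are collinear ∩ DC ⟂ AE]
   → C = (-7/2, -31/2)
3. B_x = -1/8  [line -4·x + 4·y + 48 = 0 ∩ |BC|² = 729/32]
4. B_y = -97/8  [line -4·x + 4·y + 48 = 0 ∩ |BC|² = 729/32]
   → B = (-1/8, -97/8)

B = (-1/8, -97/8)
C = (-7/2, -31/2)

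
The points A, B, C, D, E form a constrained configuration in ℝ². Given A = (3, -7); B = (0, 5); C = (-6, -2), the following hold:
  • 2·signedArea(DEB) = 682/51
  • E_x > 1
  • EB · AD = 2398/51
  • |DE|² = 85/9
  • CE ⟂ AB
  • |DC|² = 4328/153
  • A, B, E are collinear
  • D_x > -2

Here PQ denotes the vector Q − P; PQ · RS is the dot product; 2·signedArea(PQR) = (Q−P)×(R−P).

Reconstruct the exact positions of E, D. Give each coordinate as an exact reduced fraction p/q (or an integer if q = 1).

D = (-80/51, 16/17)
E = (22/17, -3/17)

1. E_x = 22/17  [A, B, E are collinear ∩ CE ⟂ AB]
2. E_y = -3/17  [A, B, E are collinear ∩ CE ⟂ AB]
   → E = (22/17, -3/17)
3. D_x = -80/51  [2·signedArea(DEB) = 682/51 ∩ EB · AD = 2398/51]
4. D_y = 16/17  [2·signedArea(DEB) = 682/51 ∩ EB · AD = 2398/51]
   → D = (-80/51, 16/17)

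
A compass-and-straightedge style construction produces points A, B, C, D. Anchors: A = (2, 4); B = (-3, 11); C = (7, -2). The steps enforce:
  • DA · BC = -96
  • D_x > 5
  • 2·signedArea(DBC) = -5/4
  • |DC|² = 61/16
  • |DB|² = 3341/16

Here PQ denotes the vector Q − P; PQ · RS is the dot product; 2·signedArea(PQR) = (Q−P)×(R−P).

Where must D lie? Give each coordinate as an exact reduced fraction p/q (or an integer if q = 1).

D = (23/4, -1/2)

1. D_x = 23/4  [DA · BC = -96 ∩ 2·signedArea(DBC) = -5/4]
2. D_y = -1/2  [DA · BC = -96 ∩ 2·signedArea(DBC) = -5/4]
   → D = (23/4, -1/2)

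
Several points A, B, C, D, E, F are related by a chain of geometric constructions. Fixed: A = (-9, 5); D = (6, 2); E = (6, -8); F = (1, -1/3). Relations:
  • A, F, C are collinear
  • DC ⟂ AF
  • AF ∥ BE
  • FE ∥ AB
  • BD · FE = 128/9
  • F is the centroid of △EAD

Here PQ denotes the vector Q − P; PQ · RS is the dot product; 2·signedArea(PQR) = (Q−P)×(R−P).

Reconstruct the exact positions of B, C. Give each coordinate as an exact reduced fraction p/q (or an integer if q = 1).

1. B_x = -4  [AF ∥ BE ∩ FE ∥ AB]
2. B_y = -8/3  [AF ∥ BE ∩ FE ∥ AB]
   → B = (-4, -8/3)
3. C_x = 1134/289  [A, F, C are collinear ∩ DC ⟂ AF]
4. C_y = -547/289  [A, F, C are collinear ∩ DC ⟂ AF]
   → C = (1134/289, -547/289)

B = (-4, -8/3)
C = (1134/289, -547/289)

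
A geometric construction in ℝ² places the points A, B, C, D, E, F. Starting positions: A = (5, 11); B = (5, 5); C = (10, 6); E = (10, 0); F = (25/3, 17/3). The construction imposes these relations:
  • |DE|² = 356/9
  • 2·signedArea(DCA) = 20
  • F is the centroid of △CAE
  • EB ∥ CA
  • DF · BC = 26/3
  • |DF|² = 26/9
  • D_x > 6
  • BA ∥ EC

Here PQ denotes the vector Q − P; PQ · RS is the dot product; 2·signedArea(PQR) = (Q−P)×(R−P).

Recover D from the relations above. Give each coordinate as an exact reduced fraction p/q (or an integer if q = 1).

D = (20/3, 16/3)

1. D_x = 20/3  [2·signedArea(DCA) = 20 ∩ DF · BC = 26/3]
2. D_y = 16/3  [2·signedArea(DCA) = 20 ∩ DF · BC = 26/3]
   → D = (20/3, 16/3)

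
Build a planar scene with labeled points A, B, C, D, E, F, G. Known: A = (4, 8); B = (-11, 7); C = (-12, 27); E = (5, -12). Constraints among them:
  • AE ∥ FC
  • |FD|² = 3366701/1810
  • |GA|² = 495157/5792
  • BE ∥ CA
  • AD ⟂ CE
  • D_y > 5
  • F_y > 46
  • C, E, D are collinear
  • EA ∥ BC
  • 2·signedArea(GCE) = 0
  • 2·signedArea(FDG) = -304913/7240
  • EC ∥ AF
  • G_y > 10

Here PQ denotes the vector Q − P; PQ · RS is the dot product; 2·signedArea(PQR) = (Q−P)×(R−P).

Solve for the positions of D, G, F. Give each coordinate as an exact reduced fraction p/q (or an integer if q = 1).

D = (-4499/1810, 9363/1810)
F = (-13, 47)
G = (-35217/7240, 76959/7240)

1. D_x = -4499/1810  [C, E, D are collinear ∩ AD ⟂ CE]
2. D_y = 9363/1810  [C, E, D are collinear ∩ AD ⟂ CE]
   → D = (-4499/1810, 9363/1810)
3. G_x = -35217/7240  [line 39·x + 17·y + 9 = 0 ∩ |GA|² = 495157/5792]
4. G_y = 76959/7240  [line 39·x + 17·y + 9 = 0 ∩ |GA|² = 495157/5792]
   → G = (-35217/7240, 76959/7240)
5. F_x = -13  [AE ∥ FC ∩ EC ∥ AF]
6. F_y = 47  [AE ∥ FC ∩ EC ∥ AF]
   → F = (-13, 47)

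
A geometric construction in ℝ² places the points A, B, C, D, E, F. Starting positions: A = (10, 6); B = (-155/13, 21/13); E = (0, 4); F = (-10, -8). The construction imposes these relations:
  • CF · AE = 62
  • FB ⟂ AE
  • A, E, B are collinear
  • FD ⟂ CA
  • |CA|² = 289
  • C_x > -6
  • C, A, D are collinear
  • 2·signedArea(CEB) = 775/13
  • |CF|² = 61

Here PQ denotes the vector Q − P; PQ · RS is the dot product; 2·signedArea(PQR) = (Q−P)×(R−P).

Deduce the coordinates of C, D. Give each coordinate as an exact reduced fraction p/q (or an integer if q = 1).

1. C_x = -5  [CF · AE = 62 ∩ 2·signedArea(CEB) = 775/13]
2. C_y = -2  [CF · AE = 62 ∩ 2·signedArea(CEB) = 775/13]
   → C = (-5, -2)
3. D_x = -3290/289  [C, A, D are collinear ∩ FD ⟂ CA]
4. D_y = -1562/289  [C, A, D are collinear ∩ FD ⟂ CA]
   → D = (-3290/289, -1562/289)

C = (-5, -2)
D = (-3290/289, -1562/289)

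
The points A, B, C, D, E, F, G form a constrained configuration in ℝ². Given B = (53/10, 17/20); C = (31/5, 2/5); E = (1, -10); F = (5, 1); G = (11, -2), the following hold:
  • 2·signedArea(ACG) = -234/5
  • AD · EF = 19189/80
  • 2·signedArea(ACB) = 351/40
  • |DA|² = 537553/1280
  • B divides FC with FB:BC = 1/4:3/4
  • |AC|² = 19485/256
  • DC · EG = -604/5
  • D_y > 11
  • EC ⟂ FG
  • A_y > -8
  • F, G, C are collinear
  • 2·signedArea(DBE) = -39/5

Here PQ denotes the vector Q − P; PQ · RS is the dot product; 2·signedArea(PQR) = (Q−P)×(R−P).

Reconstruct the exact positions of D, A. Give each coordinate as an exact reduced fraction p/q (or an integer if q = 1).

A = (83/40, -583/80)
D = (9, 12)

1. D_x = 9  [DC · EG = -604/5 ∩ 2·signedArea(DBE) = -39/5]
2. D_y = 12  [DC · EG = -604/5 ∩ 2·signedArea(DBE) = -39/5]
   → D = (9, 12)
3. A_x = 83/40  [2·signedArea(ACB) = 351/40 ∩ AD · EF = 19189/80]
4. A_y = -583/80  [2·signedArea(ACB) = 351/40 ∩ AD · EF = 19189/80]
   → A = (83/40, -583/80)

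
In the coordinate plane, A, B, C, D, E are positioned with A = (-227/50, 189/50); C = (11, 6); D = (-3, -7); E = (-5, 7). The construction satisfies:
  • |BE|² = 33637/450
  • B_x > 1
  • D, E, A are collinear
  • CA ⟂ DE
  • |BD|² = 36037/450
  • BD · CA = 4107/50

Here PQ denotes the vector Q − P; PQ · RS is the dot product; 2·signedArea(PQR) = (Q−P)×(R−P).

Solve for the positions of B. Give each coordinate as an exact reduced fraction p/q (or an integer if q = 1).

1. B_x = 173/150  [line 777/50·x + 111/50·y + -999/50 = 0 ∩ |BE|² = 33637/450]
2. B_y = 139/150  [line 777/50·x + 111/50·y + -999/50 = 0 ∩ |BE|² = 33637/450]
   → B = (173/150, 139/150)

B = (173/150, 139/150)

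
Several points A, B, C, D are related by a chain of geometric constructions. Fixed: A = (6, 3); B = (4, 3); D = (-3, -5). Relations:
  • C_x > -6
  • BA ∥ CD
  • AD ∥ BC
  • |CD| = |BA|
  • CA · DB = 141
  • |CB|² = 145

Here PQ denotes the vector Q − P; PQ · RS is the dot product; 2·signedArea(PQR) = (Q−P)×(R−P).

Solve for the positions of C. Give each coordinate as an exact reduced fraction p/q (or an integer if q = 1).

C = (-5, -5)

1. C_x = -5  [BA ∥ CD ∩ AD ∥ BC]
2. C_y = -5  [BA ∥ CD ∩ AD ∥ BC]
   → C = (-5, -5)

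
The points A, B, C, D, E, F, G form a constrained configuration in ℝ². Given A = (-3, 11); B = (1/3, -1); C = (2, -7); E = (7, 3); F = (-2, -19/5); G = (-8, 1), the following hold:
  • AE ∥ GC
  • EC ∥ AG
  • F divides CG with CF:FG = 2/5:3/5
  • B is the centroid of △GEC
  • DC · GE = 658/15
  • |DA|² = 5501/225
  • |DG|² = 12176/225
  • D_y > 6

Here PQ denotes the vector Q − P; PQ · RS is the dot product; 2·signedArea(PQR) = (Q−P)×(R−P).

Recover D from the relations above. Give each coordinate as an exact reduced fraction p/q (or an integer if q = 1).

1. D_x = -8/3  [line -15·x + -2·y + -418/15 = 0 ∩ |DG|² = 12176/225]
2. D_y = 91/15  [line -15·x + -2·y + -418/15 = 0 ∩ |DG|² = 12176/225]
   → D = (-8/3, 91/15)

D = (-8/3, 91/15)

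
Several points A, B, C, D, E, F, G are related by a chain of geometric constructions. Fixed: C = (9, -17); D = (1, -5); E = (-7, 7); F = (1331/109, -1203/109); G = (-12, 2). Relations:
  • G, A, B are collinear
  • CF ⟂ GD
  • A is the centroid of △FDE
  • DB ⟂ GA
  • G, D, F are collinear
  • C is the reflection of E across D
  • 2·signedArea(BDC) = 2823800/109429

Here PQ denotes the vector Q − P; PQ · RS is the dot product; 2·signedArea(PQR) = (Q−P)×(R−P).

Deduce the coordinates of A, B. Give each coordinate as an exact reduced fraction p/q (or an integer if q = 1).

1. A_x = 677/327  [A is the centroid of △FDE]
2. A_y = -985/327  [A is the centroid of △FDE]
   → A = (677/327, -985/327)
3. B_x = 191379/109429  [G, A, B are collinear ∩ DB ⟂ GA]
4. B_y = -317095/109429  [G, A, B are collinear ∩ DB ⟂ GA]
   → B = (191379/109429, -317095/109429)

A = (677/327, -985/327)
B = (191379/109429, -317095/109429)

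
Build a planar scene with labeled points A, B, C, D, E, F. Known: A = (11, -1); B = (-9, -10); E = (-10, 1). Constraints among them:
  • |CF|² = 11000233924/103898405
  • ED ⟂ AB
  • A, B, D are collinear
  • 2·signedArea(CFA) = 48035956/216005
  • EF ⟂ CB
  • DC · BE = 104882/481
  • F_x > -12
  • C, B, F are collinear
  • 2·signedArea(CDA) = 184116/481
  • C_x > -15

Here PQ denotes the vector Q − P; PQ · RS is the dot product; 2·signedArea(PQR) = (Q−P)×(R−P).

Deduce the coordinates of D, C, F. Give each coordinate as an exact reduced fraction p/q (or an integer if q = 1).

C = (-6871/481, 5061/481)
D = (-2749/481, -4099/481)
F = (-1217560311/103898405, 57911083/103898405)

1. D_x = -2749/481  [A, B, D are collinear ∩ ED ⟂ AB]
2. D_y = -4099/481  [A, B, D are collinear ∩ ED ⟂ AB]
   → D = (-2749/481, -4099/481)
3. C_x = -6871/481  [2·signedArea(CDA) = 184116/481 ∩ DC · BE = 104882/481]
4. C_y = 5061/481  [2·signedArea(CDA) = 184116/481 ∩ DC · BE = 104882/481]
   → C = (-6871/481, 5061/481)
5. F_x = -1217560311/103898405  [C, B, F are collinear ∩ EF ⟂ CB]
6. F_y = 57911083/103898405  [C, B, F are collinear ∩ EF ⟂ CB]
   → F = (-1217560311/103898405, 57911083/103898405)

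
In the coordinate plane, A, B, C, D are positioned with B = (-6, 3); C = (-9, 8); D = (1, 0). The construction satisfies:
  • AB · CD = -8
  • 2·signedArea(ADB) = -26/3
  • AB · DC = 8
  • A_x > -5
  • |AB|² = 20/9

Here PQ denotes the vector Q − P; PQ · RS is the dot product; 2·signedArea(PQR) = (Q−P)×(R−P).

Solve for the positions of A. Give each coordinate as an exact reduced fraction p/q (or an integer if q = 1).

A = (-14/3, 11/3)

1. A_x = -14/3  [AB · DC = 8 ∩ 2·signedArea(ADB) = -26/3]
2. A_y = 11/3  [AB · DC = 8 ∩ 2·signedArea(ADB) = -26/3]
   → A = (-14/3, 11/3)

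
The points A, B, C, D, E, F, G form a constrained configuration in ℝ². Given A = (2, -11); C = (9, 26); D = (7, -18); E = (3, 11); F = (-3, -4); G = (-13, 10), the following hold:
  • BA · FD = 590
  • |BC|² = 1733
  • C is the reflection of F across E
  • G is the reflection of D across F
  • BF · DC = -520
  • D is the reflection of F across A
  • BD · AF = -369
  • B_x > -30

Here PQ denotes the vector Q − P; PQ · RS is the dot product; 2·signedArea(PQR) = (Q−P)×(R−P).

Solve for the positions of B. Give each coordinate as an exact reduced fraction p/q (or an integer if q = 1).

1. B_x = -29  [BA · FD = 590 ∩ BF · DC = -520]
2. B_y = 9  [BA · FD = 590 ∩ BF · DC = -520]
   → B = (-29, 9)

B = (-29, 9)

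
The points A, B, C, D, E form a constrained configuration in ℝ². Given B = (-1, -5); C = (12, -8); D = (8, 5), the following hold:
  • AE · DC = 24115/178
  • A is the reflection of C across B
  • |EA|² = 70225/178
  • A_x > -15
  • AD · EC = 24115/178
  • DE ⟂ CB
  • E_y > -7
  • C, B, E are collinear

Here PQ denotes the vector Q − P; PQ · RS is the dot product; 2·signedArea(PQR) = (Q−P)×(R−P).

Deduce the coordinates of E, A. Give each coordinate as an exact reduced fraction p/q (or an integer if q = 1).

A = (-14, -2)
E = (953/178, -1151/178)

1. E_x = 953/178  [C, B, E are collinear ∩ DE ⟂ CB]
2. E_y = -1151/178  [C, B, E are collinear ∩ DE ⟂ CB]
   → E = (953/178, -1151/178)
3. A_x = -14  [A is the reflection of C across B]
4. A_y = -2  [A is the reflection of C across B]
   → A = (-14, -2)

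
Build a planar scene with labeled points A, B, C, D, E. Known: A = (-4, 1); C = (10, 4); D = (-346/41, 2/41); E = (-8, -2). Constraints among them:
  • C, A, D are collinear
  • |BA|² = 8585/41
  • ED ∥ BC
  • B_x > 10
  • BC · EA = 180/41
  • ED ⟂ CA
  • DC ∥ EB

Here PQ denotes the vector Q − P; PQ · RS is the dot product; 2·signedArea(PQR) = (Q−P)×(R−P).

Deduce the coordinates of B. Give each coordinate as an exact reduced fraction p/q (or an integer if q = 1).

B = (428/41, 80/41)

1. B_x = 428/41  [ED ∥ BC ∩ DC ∥ EB]
2. B_y = 80/41  [ED ∥ BC ∩ DC ∥ EB]
   → B = (428/41, 80/41)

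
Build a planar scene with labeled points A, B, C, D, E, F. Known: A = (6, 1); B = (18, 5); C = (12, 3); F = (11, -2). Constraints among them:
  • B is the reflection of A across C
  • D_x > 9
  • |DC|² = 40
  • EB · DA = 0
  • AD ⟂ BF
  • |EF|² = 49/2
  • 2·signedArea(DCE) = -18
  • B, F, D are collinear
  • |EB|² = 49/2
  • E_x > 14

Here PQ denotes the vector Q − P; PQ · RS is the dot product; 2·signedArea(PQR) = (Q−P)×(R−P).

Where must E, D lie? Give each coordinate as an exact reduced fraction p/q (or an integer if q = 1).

1. D_x = 10  [B, F, D are collinear ∩ AD ⟂ BF]
2. D_y = -3  [B, F, D are collinear ∩ AD ⟂ BF]
   → D = (10, -3)
3. E_x = 29/2  [EB · DA = 0 ∩ 2·signedArea(DCE) = -18]
4. E_y = 3/2  [EB · DA = 0 ∩ 2·signedArea(DCE) = -18]
   → E = (29/2, 3/2)

D = (10, -3)
E = (29/2, 3/2)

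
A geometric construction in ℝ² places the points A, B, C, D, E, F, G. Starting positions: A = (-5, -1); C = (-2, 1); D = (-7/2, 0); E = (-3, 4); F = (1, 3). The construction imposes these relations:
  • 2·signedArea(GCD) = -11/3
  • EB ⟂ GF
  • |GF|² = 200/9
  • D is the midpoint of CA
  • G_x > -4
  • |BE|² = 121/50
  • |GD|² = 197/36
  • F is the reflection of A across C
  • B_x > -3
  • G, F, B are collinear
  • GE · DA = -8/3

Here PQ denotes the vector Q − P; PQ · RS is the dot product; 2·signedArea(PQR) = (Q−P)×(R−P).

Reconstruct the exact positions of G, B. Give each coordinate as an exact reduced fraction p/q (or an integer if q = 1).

B = (-139/50, 123/50)
G = (-11/3, 7/3)

1. G_x = -11/3  [2·signedArea(GCD) = -11/3 ∩ GE · DA = -8/3]
2. G_y = 7/3  [2·signedArea(GCD) = -11/3 ∩ GE · DA = -8/3]
   → G = (-11/3, 7/3)
3. B_x = -139/50  [G, F, B are collinear ∩ EB ⟂ GF]
4. B_y = 123/50  [G, F, B are collinear ∩ EB ⟂ GF]
   → B = (-139/50, 123/50)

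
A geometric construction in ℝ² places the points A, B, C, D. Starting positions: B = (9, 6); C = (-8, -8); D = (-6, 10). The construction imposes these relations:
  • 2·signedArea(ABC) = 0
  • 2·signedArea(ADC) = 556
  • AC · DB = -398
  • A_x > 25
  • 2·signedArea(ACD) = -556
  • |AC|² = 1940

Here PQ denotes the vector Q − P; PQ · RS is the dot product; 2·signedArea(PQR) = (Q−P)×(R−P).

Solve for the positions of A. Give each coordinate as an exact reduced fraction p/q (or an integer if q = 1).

1. A_x = 26  [2·signedArea(ABC) = 0 ∩ 2·signedArea(ACD) = -556]
2. A_y = 20  [2·signedArea(ABC) = 0 ∩ 2·signedArea(ACD) = -556]
   → A = (26, 20)

A = (26, 20)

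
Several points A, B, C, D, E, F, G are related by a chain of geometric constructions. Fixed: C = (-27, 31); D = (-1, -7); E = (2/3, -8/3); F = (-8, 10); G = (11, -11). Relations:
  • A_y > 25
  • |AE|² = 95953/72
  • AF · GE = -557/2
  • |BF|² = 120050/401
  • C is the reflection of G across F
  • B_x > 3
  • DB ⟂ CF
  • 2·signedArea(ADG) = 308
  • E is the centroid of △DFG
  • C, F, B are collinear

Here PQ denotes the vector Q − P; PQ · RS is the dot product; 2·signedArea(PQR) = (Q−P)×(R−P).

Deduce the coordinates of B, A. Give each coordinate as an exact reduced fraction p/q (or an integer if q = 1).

A = (-89/4, 103/4)
B = (1447/401, -1135/401)

1. B_x = 1447/401  [C, F, B are collinear ∩ DB ⟂ CF]
2. B_y = -1135/401  [C, F, B are collinear ∩ DB ⟂ CF]
   → B = (1447/401, -1135/401)
3. A_x = -89/4  [AF · GE = -557/2 ∩ 2·signedArea(ADG) = 308]
4. A_y = 103/4  [AF · GE = -557/2 ∩ 2·signedArea(ADG) = 308]
   → A = (-89/4, 103/4)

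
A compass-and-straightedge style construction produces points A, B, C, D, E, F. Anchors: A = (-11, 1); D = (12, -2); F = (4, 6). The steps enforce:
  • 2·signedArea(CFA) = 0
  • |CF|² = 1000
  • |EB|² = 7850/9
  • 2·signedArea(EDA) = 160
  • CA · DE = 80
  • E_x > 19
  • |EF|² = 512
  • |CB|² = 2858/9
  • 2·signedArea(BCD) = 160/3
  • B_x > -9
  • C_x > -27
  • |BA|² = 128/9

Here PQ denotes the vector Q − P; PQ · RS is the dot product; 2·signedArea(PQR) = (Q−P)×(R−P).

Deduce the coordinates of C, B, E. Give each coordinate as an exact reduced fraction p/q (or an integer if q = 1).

1. E_x = 20  [line -3·x + -23·y + -170 = 0 ∩ |EF|² = 512]
2. E_y = -10  [line -3·x + -23·y + -170 = 0 ∩ |EF|² = 512]
   → E = (20, -10)
3. C_x = -26  [2·signedArea(CFA) = 0 ∩ CA · DE = 80]
4. C_y = -4  [2·signedArea(CFA) = 0 ∩ CA · DE = 80]
   → C = (-26, -4)
5. B_x = -25/3  [line -2·x + 38·y + 140/3 = 0 ∩ |CB|² = 2858/9]
6. B_y = -5/3  [line -2·x + 38·y + 140/3 = 0 ∩ |CB|² = 2858/9]
   → B = (-25/3, -5/3)

B = (-25/3, -5/3)
C = (-26, -4)
E = (20, -10)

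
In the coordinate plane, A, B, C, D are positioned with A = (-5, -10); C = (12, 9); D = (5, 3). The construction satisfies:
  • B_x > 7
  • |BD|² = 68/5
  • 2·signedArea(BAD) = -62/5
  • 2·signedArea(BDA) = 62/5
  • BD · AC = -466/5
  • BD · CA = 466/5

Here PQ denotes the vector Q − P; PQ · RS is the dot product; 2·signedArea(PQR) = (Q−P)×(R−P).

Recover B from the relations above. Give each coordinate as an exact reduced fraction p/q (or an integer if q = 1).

1. B_x = 39/5  [2·signedArea(BAD) = -62/5 ∩ BD · CA = 466/5]
2. B_y = 27/5  [2·signedArea(BAD) = -62/5 ∩ BD · CA = 466/5]
   → B = (39/5, 27/5)

B = (39/5, 27/5)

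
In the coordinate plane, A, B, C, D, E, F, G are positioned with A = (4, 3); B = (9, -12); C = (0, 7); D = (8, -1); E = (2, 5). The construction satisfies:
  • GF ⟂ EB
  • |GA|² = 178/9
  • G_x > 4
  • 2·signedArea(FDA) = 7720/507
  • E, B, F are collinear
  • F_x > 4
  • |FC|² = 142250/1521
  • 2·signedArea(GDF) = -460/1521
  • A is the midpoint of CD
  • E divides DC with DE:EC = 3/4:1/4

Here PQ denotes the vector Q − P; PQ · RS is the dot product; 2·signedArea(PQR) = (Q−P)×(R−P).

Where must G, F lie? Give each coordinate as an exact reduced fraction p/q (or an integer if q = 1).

F = (2365/507, -746/507)
G = (5, -4/3)

1. F_x = 2365/507  [E, B, F are collinear ∩ 2·signedArea(FDA) = 7720/507]
2. F_y = -746/507  [E, B, F are collinear ∩ 2·signedArea(FDA) = 7720/507]
   → F = (2365/507, -746/507)
3. G_x = 5  [2·signedArea(GDF) = -460/1521 ∩ GF ⟂ EB]
4. G_y = -4/3  [2·signedArea(GDF) = -460/1521 ∩ GF ⟂ EB]
   → G = (5, -4/3)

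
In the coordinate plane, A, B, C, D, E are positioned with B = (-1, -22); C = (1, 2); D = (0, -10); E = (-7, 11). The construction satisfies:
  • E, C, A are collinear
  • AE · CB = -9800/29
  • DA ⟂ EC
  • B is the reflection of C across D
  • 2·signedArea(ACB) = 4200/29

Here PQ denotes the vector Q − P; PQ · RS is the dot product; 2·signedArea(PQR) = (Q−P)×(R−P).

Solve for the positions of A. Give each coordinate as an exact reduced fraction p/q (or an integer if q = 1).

A = (189/29, -122/29)

1. A_x = 189/29  [E, C, A are collinear ∩ DA ⟂ EC]
2. A_y = -122/29  [E, C, A are collinear ∩ DA ⟂ EC]
   → A = (189/29, -122/29)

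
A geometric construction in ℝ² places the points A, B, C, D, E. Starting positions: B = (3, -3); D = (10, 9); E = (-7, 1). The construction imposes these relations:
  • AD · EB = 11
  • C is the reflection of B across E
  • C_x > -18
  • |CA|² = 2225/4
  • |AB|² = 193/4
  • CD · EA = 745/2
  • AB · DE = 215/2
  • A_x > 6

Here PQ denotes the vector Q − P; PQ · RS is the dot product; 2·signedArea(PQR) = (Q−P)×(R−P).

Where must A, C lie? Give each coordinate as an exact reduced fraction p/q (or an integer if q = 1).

A = (13/2, 3)
C = (-17, 5)

1. A_x = 13/2  [AD · EB = 11 ∩ AB · DE = 215/2]
2. A_y = 3  [AD · EB = 11 ∩ AB · DE = 215/2]
   → A = (13/2, 3)
3. C_x = -17  [C is the reflection of B across E]
4. C_y = 5  [C is the reflection of B across E]
   → C = (-17, 5)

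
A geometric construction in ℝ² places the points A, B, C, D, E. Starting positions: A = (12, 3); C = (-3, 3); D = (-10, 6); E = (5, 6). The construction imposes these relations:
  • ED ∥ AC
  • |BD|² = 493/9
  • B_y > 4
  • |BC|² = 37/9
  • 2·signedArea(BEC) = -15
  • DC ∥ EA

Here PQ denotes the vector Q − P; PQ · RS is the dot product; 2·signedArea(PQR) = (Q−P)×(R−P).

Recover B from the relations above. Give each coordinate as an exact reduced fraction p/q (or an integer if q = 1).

B = (-8/3, 5)

1. B_x = -8/3  [line 3·x + -8·y + 48 = 0 ∩ |BD|² = 493/9]
2. B_y = 5  [line 3·x + -8·y + 48 = 0 ∩ |BD|² = 493/9]
   → B = (-8/3, 5)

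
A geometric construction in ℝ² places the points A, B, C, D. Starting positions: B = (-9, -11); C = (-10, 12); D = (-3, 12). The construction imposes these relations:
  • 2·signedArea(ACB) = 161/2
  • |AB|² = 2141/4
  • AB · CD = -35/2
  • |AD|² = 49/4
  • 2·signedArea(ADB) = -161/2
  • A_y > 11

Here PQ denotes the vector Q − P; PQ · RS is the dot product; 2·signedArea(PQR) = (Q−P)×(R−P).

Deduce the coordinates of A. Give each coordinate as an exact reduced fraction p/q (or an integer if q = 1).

1. A_x = -13/2  [2·signedArea(ADB) = -161/2 ∩ 2·signedArea(ACB) = 161/2]
2. A_y = 12  [2·signedArea(ADB) = -161/2 ∩ 2·signedArea(ACB) = 161/2]
   → A = (-13/2, 12)

A = (-13/2, 12)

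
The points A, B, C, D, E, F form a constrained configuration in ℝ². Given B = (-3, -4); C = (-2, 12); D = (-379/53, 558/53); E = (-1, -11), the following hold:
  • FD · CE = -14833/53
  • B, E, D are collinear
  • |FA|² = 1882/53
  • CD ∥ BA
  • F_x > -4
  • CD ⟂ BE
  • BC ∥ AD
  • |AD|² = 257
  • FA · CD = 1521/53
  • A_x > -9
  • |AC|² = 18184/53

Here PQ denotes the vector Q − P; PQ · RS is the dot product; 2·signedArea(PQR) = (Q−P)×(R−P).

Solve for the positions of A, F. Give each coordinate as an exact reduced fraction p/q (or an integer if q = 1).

A = (-432/53, -290/53)
F = (-197/53, -79/53)

1. A_x = -432/53  [BC ∥ AD ∩ CD ∥ BA]
2. A_y = -290/53  [BC ∥ AD ∩ CD ∥ BA]
   → A = (-432/53, -290/53)
3. F_x = -197/53  [FD · CE = -14833/53 ∩ FA · CD = 1521/53]
4. F_y = -79/53  [FD · CE = -14833/53 ∩ FA · CD = 1521/53]
   → F = (-197/53, -79/53)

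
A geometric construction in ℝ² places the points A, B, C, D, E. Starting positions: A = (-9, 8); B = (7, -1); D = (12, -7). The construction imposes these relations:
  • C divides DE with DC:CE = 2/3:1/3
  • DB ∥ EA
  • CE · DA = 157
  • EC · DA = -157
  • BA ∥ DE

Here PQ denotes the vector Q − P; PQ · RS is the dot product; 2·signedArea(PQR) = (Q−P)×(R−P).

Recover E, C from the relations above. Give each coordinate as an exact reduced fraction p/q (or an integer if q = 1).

C = (4/3, -1)
E = (-4, 2)

1. E_x = -4  [DB ∥ EA ∩ BA ∥ DE]
2. E_y = 2  [DB ∥ EA ∩ BA ∥ DE]
   → E = (-4, 2)
3. C_x = 4/3  [C divides DE with DC:CE = 2/3:1/3]
4. C_y = -1  [C divides DE with DC:CE = 2/3:1/3]
   → C = (4/3, -1)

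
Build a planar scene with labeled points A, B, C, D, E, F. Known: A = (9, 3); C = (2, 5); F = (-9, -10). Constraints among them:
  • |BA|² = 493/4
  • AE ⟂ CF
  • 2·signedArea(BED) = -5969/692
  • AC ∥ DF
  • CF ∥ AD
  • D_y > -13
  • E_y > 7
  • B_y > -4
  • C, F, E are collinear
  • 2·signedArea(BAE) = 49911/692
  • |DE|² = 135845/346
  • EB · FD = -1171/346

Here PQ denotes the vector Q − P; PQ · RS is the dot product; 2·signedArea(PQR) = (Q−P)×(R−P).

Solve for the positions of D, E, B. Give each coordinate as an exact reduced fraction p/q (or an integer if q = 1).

1. D_x = -2  [AC ∥ DF ∩ CF ∥ AD]
2. D_y = -12  [AC ∥ DF ∩ CF ∥ AD]
   → D = (-2, -12)
3. E_x = 1209/346  [C, F, E are collinear ∩ AE ⟂ CF]
4. E_y = 2435/346  [C, F, E are collinear ∩ AE ⟂ CF]
   → E = (1209/346, 2435/346)
5. B_x = 0  [2·signedArea(BED) = -5969/692 ∩ 2·signedArea(BAE) = 49911/692]
6. B_y = -7/2  [2·signedArea(BED) = -5969/692 ∩ 2·signedArea(BAE) = 49911/692]
   → B = (0, -7/2)

B = (0, -7/2)
D = (-2, -12)
E = (1209/346, 2435/346)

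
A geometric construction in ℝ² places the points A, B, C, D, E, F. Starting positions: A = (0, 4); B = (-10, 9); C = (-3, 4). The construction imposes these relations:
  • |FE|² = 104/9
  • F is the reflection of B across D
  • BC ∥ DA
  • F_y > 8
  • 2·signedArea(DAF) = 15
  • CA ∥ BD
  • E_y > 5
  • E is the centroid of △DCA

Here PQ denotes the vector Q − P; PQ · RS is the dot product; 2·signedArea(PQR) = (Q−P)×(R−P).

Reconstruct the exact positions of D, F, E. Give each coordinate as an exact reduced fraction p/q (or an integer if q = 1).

1. D_x = -7  [BC ∥ DA ∩ CA ∥ BD]
2. D_y = 9  [BC ∥ DA ∩ CA ∥ BD]
   → D = (-7, 9)
3. F_x = -4  [F is the reflection of B across D]
4. F_y = 9  [F is the reflection of B across D]
   → F = (-4, 9)
5. E_x = -10/3  [E is the centroid of △DCA]
6. E_y = 17/3  [E is the centroid of △DCA]
   → E = (-10/3, 17/3)

D = (-7, 9)
E = (-10/3, 17/3)
F = (-4, 9)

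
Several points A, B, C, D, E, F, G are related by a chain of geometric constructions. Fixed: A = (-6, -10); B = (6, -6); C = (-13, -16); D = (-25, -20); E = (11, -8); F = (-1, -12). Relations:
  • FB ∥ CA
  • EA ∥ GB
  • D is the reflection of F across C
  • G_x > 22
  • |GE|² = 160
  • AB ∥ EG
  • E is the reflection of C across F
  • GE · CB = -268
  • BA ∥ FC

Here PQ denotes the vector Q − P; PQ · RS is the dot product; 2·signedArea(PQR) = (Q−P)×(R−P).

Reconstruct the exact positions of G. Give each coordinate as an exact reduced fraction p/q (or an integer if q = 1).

G = (23, -4)

1. G_x = 23  [EA ∥ GB ∩ AB ∥ EG]
2. G_y = -4  [EA ∥ GB ∩ AB ∥ EG]
   → G = (23, -4)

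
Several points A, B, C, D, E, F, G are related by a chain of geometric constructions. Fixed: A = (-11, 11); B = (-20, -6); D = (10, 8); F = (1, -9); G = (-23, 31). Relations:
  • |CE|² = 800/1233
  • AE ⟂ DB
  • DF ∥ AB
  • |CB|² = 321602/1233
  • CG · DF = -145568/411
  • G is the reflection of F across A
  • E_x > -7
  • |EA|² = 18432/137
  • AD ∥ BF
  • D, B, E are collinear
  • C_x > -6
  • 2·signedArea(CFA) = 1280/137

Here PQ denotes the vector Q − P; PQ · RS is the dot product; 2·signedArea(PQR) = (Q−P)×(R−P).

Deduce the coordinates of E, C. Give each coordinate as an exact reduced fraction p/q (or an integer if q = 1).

C = (-735/137, 341/411)
E = (-835/137, 67/137)

1. E_x = -835/137  [D, B, E are collinear ∩ AE ⟂ DB]
2. E_y = 67/137  [D, B, E are collinear ∩ AE ⟂ DB]
   → E = (-835/137, 67/137)
3. C_x = -735/137  [CG · DF = -145568/411 ∩ 2·signedArea(CFA) = 1280/137]
4. C_y = 341/411  [CG · DF = -145568/411 ∩ 2·signedArea(CFA) = 1280/137]
   → C = (-735/137, 341/411)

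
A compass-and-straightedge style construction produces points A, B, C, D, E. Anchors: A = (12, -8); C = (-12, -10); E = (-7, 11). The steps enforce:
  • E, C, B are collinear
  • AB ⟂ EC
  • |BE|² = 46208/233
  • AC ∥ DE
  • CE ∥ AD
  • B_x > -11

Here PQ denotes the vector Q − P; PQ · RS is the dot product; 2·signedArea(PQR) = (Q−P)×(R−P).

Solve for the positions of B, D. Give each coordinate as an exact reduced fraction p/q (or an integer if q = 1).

1. B_x = -2391/233  [E, C, B are collinear ∩ AB ⟂ EC]
2. B_y = -629/233  [E, C, B are collinear ∩ AB ⟂ EC]
   → B = (-2391/233, -629/233)
3. D_x = 17  [AC ∥ DE ∩ CE ∥ AD]
4. D_y = 13  [AC ∥ DE ∩ CE ∥ AD]
   → D = (17, 13)

B = (-2391/233, -629/233)
D = (17, 13)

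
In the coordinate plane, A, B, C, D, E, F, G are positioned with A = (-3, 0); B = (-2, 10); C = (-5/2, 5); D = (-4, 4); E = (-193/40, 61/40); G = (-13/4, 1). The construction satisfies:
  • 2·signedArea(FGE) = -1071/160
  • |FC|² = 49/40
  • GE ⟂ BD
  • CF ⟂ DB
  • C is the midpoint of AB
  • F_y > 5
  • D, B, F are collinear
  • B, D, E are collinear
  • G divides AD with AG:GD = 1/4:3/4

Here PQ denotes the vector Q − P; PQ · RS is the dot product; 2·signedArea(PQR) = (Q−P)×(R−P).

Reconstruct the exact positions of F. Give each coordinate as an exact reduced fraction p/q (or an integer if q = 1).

1. F_x = -71/20  [D, B, F are collinear ∩ CF ⟂ DB]
2. F_y = 107/20  [D, B, F are collinear ∩ CF ⟂ DB]
   → F = (-71/20, 107/20)

F = (-71/20, 107/20)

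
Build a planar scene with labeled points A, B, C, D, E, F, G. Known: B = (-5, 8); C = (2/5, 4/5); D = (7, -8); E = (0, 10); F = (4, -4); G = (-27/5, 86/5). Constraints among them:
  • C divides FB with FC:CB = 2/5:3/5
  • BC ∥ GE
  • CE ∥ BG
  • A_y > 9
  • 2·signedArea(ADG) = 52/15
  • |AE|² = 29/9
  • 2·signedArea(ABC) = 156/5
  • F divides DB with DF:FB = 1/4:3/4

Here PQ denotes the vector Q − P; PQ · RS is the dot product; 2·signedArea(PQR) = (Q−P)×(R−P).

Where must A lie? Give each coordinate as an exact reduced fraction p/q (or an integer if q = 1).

A = (-5/3, 28/3)

1. A_x = -5/3  [2·signedArea(ADG) = 52/15 ∩ 2·signedArea(ABC) = 156/5]
2. A_y = 28/3  [2·signedArea(ADG) = 52/15 ∩ 2·signedArea(ABC) = 156/5]
   → A = (-5/3, 28/3)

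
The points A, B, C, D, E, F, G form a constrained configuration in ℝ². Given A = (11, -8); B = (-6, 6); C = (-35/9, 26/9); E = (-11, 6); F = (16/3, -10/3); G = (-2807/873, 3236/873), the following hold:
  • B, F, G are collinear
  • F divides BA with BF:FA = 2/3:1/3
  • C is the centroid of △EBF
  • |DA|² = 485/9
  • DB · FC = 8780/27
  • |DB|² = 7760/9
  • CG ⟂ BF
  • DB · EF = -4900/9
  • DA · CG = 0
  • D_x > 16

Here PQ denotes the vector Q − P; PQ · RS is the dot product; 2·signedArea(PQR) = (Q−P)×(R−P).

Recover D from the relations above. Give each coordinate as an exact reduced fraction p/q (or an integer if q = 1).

1. D_x = 50/3  [DA · CG = 0 ∩ DB · FC = 8780/27]
2. D_y = -38/3  [DA · CG = 0 ∩ DB · FC = 8780/27]
   → D = (50/3, -38/3)

D = (50/3, -38/3)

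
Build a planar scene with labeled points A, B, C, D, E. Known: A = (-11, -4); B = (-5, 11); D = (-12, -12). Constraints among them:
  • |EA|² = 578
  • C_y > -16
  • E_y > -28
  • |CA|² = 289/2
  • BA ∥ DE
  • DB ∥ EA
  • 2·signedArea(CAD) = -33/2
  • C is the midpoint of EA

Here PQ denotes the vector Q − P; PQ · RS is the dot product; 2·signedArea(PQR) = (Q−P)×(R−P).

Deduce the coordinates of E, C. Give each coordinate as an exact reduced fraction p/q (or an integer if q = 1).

1. E_x = -18  [DB ∥ EA ∩ BA ∥ DE]
2. E_y = -27  [DB ∥ EA ∩ BA ∥ DE]
   → E = (-18, -27)
3. C_x = -29/2  [C is the midpoint of EA]
4. C_y = -31/2  [C is the midpoint of EA]
   → C = (-29/2, -31/2)

C = (-29/2, -31/2)
E = (-18, -27)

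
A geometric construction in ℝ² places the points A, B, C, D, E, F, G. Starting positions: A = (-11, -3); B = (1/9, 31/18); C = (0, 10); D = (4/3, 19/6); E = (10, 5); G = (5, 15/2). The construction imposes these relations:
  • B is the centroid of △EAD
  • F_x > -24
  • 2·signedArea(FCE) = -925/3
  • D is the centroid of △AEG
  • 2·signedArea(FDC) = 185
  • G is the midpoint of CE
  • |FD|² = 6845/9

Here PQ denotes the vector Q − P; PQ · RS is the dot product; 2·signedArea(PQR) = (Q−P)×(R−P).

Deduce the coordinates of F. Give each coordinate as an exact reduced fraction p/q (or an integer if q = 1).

1. F_x = -70/3  [2·signedArea(FDC) = 185 ∩ 2·signedArea(FCE) = -925/3]
2. F_y = -55/6  [2·signedArea(FDC) = 185 ∩ 2·signedArea(FCE) = -925/3]
   → F = (-70/3, -55/6)

F = (-70/3, -55/6)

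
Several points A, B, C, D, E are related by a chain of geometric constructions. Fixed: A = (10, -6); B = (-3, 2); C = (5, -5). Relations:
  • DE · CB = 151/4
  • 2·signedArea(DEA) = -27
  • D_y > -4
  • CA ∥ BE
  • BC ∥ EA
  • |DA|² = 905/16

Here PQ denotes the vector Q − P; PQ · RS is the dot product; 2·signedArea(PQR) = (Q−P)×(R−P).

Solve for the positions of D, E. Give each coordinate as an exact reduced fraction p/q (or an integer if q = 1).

1. E_x = 2  [BC ∥ EA ∩ CA ∥ BE]
2. E_y = 1  [BC ∥ EA ∩ CA ∥ BE]
   → E = (2, 1)
3. D_x = 3  [DE · CB = 151/4 ∩ 2·signedArea(DEA) = -27]
4. D_y = -13/4  [DE · CB = 151/4 ∩ 2·signedArea(DEA) = -27]
   → D = (3, -13/4)

D = (3, -13/4)
E = (2, 1)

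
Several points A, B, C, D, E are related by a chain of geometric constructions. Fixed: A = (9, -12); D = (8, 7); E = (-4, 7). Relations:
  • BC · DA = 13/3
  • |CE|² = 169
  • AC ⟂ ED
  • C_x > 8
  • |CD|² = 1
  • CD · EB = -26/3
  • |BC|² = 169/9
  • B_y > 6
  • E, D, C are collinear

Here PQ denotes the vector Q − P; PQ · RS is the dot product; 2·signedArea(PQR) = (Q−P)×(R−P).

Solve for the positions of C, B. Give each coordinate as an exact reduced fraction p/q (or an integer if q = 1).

B = (14/3, 7)
C = (9, 7)

1. C_x = 9  [E, D, C are collinear ∩ AC ⟂ ED]
2. C_y = 7  [E, D, C are collinear ∩ AC ⟂ ED]
   → C = (9, 7)
3. B_x = 14/3  [BC · DA = 13/3 ∩ CD · EB = -26/3]
4. B_y = 7  [BC · DA = 13/3 ∩ CD · EB = -26/3]
   → B = (14/3, 7)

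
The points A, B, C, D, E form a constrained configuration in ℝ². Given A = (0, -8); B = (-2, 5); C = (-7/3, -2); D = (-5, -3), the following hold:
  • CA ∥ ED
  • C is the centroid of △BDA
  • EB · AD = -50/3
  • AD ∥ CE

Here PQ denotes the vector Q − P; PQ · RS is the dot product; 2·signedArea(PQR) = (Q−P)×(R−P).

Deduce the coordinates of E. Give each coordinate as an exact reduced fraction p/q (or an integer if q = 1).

1. E_x = -22/3  [CA ∥ ED ∩ AD ∥ CE]
2. E_y = 3  [CA ∥ ED ∩ AD ∥ CE]
   → E = (-22/3, 3)

E = (-22/3, 3)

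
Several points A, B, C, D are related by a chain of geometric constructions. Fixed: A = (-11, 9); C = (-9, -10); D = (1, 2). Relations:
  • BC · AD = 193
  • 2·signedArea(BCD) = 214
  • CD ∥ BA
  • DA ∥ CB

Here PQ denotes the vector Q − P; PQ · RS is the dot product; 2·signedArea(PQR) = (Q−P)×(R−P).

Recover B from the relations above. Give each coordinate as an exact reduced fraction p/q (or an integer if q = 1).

B = (-21, -3)

1. B_x = -21  [CD ∥ BA ∩ DA ∥ CB]
2. B_y = -3  [CD ∥ BA ∩ DA ∥ CB]
   → B = (-21, -3)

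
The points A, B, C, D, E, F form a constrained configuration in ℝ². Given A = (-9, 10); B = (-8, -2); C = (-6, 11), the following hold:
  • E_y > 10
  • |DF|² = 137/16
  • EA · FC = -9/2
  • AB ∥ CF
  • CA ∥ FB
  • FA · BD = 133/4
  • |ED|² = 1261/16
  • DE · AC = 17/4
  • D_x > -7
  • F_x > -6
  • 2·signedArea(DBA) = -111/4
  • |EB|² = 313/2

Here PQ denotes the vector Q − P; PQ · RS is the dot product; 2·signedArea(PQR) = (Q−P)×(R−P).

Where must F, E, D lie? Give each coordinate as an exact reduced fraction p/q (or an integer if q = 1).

1. F_x = -5  [CA ∥ FB ∩ AB ∥ CF]
2. F_y = -1  [CA ∥ FB ∩ AB ∥ CF]
   → F = (-5, -1)
3. D_x = -6  [2·signedArea(DBA) = -111/4 ∩ FA · BD = 133/4]
4. D_y = 7/4  [2·signedArea(DBA) = -111/4 ∩ FA · BD = 133/4]
   → D = (-6, 7/4)
5. E_x = -15/2  [EA · FC = -9/2 ∩ DE · AC = 17/4]
6. E_y = 21/2  [EA · FC = -9/2 ∩ DE · AC = 17/4]
   → E = (-15/2, 21/2)

D = (-6, 7/4)
E = (-15/2, 21/2)
F = (-5, -1)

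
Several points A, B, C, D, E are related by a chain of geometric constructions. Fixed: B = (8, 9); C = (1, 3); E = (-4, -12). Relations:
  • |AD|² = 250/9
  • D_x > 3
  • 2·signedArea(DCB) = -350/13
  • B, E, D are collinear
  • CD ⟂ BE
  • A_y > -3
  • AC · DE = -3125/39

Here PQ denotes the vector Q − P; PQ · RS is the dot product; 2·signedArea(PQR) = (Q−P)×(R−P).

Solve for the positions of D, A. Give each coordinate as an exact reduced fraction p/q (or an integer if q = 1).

1. D_x = 48/13  [B, E, D are collinear ∩ CD ⟂ BE]
2. D_y = 19/13  [B, E, D are collinear ∩ CD ⟂ BE]
   → D = (48/13, 19/13)
3. A_x = 3/13  [line 100/13·x + 175/13·y + 1250/39 = 0 ∩ |AD|² = 250/9]
4. A_y = -98/39  [line 100/13·x + 175/13·y + 1250/39 = 0 ∩ |AD|² = 250/9]
   → A = (3/13, -98/39)

A = (3/13, -98/39)
D = (48/13, 19/13)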